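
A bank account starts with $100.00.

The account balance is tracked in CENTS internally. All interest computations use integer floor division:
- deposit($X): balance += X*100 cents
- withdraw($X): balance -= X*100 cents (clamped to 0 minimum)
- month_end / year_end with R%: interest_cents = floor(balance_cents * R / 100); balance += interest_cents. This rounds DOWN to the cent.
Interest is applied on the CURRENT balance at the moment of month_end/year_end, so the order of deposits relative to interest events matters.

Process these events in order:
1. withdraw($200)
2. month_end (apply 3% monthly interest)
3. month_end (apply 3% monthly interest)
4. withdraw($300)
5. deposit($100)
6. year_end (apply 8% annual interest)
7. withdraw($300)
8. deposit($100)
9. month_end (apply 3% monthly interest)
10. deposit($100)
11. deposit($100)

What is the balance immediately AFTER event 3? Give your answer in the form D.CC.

After 1 (withdraw($200)): balance=$0.00 total_interest=$0.00
After 2 (month_end (apply 3% monthly interest)): balance=$0.00 total_interest=$0.00
After 3 (month_end (apply 3% monthly interest)): balance=$0.00 total_interest=$0.00

Answer: 0.00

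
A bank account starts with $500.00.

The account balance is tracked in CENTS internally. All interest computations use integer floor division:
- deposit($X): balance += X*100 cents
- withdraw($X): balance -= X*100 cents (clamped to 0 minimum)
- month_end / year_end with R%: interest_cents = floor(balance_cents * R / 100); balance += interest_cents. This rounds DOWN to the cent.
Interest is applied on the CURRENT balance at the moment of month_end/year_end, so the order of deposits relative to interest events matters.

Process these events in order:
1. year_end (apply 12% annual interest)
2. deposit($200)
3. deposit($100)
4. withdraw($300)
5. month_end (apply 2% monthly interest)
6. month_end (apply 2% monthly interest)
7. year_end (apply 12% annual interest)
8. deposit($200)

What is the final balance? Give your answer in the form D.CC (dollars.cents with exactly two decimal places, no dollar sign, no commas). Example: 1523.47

Answer: 852.53

Derivation:
After 1 (year_end (apply 12% annual interest)): balance=$560.00 total_interest=$60.00
After 2 (deposit($200)): balance=$760.00 total_interest=$60.00
After 3 (deposit($100)): balance=$860.00 total_interest=$60.00
After 4 (withdraw($300)): balance=$560.00 total_interest=$60.00
After 5 (month_end (apply 2% monthly interest)): balance=$571.20 total_interest=$71.20
After 6 (month_end (apply 2% monthly interest)): balance=$582.62 total_interest=$82.62
After 7 (year_end (apply 12% annual interest)): balance=$652.53 total_interest=$152.53
After 8 (deposit($200)): balance=$852.53 total_interest=$152.53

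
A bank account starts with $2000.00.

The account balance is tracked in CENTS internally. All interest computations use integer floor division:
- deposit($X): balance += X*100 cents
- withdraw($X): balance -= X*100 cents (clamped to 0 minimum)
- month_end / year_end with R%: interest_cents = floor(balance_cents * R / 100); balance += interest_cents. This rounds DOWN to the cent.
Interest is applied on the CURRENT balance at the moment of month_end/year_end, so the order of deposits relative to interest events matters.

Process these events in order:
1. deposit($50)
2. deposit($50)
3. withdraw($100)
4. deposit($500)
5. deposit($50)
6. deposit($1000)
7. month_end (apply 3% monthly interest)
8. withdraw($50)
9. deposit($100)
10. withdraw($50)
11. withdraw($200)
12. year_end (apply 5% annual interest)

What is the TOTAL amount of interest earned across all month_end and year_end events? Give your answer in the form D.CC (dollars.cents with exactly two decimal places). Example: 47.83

Answer: 279.32

Derivation:
After 1 (deposit($50)): balance=$2050.00 total_interest=$0.00
After 2 (deposit($50)): balance=$2100.00 total_interest=$0.00
After 3 (withdraw($100)): balance=$2000.00 total_interest=$0.00
After 4 (deposit($500)): balance=$2500.00 total_interest=$0.00
After 5 (deposit($50)): balance=$2550.00 total_interest=$0.00
After 6 (deposit($1000)): balance=$3550.00 total_interest=$0.00
After 7 (month_end (apply 3% monthly interest)): balance=$3656.50 total_interest=$106.50
After 8 (withdraw($50)): balance=$3606.50 total_interest=$106.50
After 9 (deposit($100)): balance=$3706.50 total_interest=$106.50
After 10 (withdraw($50)): balance=$3656.50 total_interest=$106.50
After 11 (withdraw($200)): balance=$3456.50 total_interest=$106.50
After 12 (year_end (apply 5% annual interest)): balance=$3629.32 total_interest=$279.32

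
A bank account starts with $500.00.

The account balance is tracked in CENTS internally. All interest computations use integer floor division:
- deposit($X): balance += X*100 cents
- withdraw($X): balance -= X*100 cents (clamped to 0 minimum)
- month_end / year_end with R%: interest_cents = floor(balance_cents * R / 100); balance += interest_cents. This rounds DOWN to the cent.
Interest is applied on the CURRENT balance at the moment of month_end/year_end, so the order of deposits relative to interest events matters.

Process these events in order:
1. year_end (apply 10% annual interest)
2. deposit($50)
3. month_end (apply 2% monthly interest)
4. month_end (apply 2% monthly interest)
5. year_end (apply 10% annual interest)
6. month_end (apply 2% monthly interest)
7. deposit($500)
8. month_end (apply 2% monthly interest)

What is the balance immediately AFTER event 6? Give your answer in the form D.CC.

Answer: 700.39

Derivation:
After 1 (year_end (apply 10% annual interest)): balance=$550.00 total_interest=$50.00
After 2 (deposit($50)): balance=$600.00 total_interest=$50.00
After 3 (month_end (apply 2% monthly interest)): balance=$612.00 total_interest=$62.00
After 4 (month_end (apply 2% monthly interest)): balance=$624.24 total_interest=$74.24
After 5 (year_end (apply 10% annual interest)): balance=$686.66 total_interest=$136.66
After 6 (month_end (apply 2% monthly interest)): balance=$700.39 total_interest=$150.39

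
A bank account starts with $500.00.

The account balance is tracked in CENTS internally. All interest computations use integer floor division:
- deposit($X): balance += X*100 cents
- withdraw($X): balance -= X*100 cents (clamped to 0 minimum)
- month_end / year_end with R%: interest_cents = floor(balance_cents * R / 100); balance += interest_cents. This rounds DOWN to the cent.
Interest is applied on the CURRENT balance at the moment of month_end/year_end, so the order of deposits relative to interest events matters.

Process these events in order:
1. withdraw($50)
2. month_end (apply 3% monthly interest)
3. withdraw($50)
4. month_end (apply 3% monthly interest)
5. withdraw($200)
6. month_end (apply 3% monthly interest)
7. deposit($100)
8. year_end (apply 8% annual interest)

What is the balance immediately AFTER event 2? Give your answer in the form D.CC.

Answer: 463.50

Derivation:
After 1 (withdraw($50)): balance=$450.00 total_interest=$0.00
After 2 (month_end (apply 3% monthly interest)): balance=$463.50 total_interest=$13.50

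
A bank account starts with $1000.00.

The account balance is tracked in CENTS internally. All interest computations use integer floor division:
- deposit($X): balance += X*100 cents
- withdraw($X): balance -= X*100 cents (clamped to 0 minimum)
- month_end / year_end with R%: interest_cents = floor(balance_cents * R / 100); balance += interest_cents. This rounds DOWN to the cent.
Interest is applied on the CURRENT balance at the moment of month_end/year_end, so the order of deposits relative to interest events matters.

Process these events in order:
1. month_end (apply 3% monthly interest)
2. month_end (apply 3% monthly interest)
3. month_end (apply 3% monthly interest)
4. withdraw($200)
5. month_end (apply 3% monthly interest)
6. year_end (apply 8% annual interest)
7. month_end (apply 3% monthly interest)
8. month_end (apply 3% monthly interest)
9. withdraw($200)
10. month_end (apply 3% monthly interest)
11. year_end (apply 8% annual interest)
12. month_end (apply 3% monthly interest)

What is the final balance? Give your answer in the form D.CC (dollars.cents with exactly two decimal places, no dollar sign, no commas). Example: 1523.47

Answer: 977.94

Derivation:
After 1 (month_end (apply 3% monthly interest)): balance=$1030.00 total_interest=$30.00
After 2 (month_end (apply 3% monthly interest)): balance=$1060.90 total_interest=$60.90
After 3 (month_end (apply 3% monthly interest)): balance=$1092.72 total_interest=$92.72
After 4 (withdraw($200)): balance=$892.72 total_interest=$92.72
After 5 (month_end (apply 3% monthly interest)): balance=$919.50 total_interest=$119.50
After 6 (year_end (apply 8% annual interest)): balance=$993.06 total_interest=$193.06
After 7 (month_end (apply 3% monthly interest)): balance=$1022.85 total_interest=$222.85
After 8 (month_end (apply 3% monthly interest)): balance=$1053.53 total_interest=$253.53
After 9 (withdraw($200)): balance=$853.53 total_interest=$253.53
After 10 (month_end (apply 3% monthly interest)): balance=$879.13 total_interest=$279.13
After 11 (year_end (apply 8% annual interest)): balance=$949.46 total_interest=$349.46
After 12 (month_end (apply 3% monthly interest)): balance=$977.94 total_interest=$377.94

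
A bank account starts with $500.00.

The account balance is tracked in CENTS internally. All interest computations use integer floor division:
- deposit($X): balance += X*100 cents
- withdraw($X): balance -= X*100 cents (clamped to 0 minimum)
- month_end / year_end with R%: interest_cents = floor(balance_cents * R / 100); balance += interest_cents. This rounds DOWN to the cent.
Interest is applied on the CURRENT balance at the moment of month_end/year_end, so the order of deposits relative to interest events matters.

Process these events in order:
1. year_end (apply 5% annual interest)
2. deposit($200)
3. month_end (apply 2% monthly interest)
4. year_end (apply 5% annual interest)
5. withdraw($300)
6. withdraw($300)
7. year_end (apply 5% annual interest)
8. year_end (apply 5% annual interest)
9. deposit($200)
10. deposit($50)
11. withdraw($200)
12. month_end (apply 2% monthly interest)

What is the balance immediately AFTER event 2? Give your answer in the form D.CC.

After 1 (year_end (apply 5% annual interest)): balance=$525.00 total_interest=$25.00
After 2 (deposit($200)): balance=$725.00 total_interest=$25.00

Answer: 725.00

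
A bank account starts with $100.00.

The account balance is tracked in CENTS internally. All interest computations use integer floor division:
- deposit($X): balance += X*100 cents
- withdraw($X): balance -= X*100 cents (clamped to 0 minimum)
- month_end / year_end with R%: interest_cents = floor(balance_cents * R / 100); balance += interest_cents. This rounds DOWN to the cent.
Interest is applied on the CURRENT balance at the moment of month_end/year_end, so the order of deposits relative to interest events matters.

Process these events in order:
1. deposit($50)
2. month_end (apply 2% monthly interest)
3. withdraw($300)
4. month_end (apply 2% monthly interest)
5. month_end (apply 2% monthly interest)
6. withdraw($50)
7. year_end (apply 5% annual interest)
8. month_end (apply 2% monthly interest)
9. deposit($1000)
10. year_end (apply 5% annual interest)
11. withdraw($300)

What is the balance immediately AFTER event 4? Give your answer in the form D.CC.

Answer: 0.00

Derivation:
After 1 (deposit($50)): balance=$150.00 total_interest=$0.00
After 2 (month_end (apply 2% monthly interest)): balance=$153.00 total_interest=$3.00
After 3 (withdraw($300)): balance=$0.00 total_interest=$3.00
After 4 (month_end (apply 2% monthly interest)): balance=$0.00 total_interest=$3.00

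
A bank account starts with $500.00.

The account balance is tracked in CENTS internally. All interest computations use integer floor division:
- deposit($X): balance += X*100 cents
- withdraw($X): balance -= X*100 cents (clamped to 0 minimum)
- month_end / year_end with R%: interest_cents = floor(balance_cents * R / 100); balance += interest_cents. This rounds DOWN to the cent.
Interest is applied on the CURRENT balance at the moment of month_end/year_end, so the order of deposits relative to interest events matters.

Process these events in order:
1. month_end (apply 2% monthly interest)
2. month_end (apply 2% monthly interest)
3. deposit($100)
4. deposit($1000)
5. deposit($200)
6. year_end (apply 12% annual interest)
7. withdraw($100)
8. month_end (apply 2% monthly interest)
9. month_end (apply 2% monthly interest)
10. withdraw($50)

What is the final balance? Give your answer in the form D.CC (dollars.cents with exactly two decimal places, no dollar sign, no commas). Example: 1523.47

After 1 (month_end (apply 2% monthly interest)): balance=$510.00 total_interest=$10.00
After 2 (month_end (apply 2% monthly interest)): balance=$520.20 total_interest=$20.20
After 3 (deposit($100)): balance=$620.20 total_interest=$20.20
After 4 (deposit($1000)): balance=$1620.20 total_interest=$20.20
After 5 (deposit($200)): balance=$1820.20 total_interest=$20.20
After 6 (year_end (apply 12% annual interest)): balance=$2038.62 total_interest=$238.62
After 7 (withdraw($100)): balance=$1938.62 total_interest=$238.62
After 8 (month_end (apply 2% monthly interest)): balance=$1977.39 total_interest=$277.39
After 9 (month_end (apply 2% monthly interest)): balance=$2016.93 total_interest=$316.93
After 10 (withdraw($50)): balance=$1966.93 total_interest=$316.93

Answer: 1966.93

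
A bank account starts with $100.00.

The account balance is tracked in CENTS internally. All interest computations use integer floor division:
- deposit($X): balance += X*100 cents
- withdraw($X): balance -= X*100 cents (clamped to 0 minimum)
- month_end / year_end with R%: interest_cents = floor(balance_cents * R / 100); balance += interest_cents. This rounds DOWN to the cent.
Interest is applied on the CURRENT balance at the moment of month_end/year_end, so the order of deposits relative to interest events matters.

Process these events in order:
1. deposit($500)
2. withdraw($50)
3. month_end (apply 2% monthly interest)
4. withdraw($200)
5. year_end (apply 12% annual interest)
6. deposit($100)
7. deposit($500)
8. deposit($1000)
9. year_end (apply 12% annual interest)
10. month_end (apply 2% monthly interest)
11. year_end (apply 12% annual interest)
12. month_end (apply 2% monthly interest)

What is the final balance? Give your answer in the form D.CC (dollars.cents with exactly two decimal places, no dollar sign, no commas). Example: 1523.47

After 1 (deposit($500)): balance=$600.00 total_interest=$0.00
After 2 (withdraw($50)): balance=$550.00 total_interest=$0.00
After 3 (month_end (apply 2% monthly interest)): balance=$561.00 total_interest=$11.00
After 4 (withdraw($200)): balance=$361.00 total_interest=$11.00
After 5 (year_end (apply 12% annual interest)): balance=$404.32 total_interest=$54.32
After 6 (deposit($100)): balance=$504.32 total_interest=$54.32
After 7 (deposit($500)): balance=$1004.32 total_interest=$54.32
After 8 (deposit($1000)): balance=$2004.32 total_interest=$54.32
After 9 (year_end (apply 12% annual interest)): balance=$2244.83 total_interest=$294.83
After 10 (month_end (apply 2% monthly interest)): balance=$2289.72 total_interest=$339.72
After 11 (year_end (apply 12% annual interest)): balance=$2564.48 total_interest=$614.48
After 12 (month_end (apply 2% monthly interest)): balance=$2615.76 total_interest=$665.76

Answer: 2615.76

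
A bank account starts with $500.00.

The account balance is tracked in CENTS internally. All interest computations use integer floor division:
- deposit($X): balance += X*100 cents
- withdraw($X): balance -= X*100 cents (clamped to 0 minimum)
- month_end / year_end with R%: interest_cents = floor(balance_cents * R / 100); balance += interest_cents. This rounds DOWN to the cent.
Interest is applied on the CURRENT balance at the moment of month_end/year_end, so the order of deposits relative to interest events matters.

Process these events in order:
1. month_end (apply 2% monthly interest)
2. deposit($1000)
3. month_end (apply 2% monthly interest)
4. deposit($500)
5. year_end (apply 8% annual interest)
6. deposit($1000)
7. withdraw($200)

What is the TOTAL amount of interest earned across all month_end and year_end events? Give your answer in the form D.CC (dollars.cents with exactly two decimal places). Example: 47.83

Answer: 203.41

Derivation:
After 1 (month_end (apply 2% monthly interest)): balance=$510.00 total_interest=$10.00
After 2 (deposit($1000)): balance=$1510.00 total_interest=$10.00
After 3 (month_end (apply 2% monthly interest)): balance=$1540.20 total_interest=$40.20
After 4 (deposit($500)): balance=$2040.20 total_interest=$40.20
After 5 (year_end (apply 8% annual interest)): balance=$2203.41 total_interest=$203.41
After 6 (deposit($1000)): balance=$3203.41 total_interest=$203.41
After 7 (withdraw($200)): balance=$3003.41 total_interest=$203.41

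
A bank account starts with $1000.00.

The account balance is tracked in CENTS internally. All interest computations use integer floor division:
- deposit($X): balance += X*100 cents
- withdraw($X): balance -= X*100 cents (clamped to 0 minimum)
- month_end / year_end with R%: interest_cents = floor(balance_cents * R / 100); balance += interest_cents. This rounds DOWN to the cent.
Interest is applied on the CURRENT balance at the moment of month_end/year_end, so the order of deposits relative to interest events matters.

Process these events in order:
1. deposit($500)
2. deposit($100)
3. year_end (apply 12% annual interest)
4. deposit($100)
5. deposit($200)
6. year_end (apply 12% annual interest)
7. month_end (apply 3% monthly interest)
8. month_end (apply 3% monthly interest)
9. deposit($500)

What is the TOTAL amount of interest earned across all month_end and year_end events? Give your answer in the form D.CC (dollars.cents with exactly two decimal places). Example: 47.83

Answer: 585.72

Derivation:
After 1 (deposit($500)): balance=$1500.00 total_interest=$0.00
After 2 (deposit($100)): balance=$1600.00 total_interest=$0.00
After 3 (year_end (apply 12% annual interest)): balance=$1792.00 total_interest=$192.00
After 4 (deposit($100)): balance=$1892.00 total_interest=$192.00
After 5 (deposit($200)): balance=$2092.00 total_interest=$192.00
After 6 (year_end (apply 12% annual interest)): balance=$2343.04 total_interest=$443.04
After 7 (month_end (apply 3% monthly interest)): balance=$2413.33 total_interest=$513.33
After 8 (month_end (apply 3% monthly interest)): balance=$2485.72 total_interest=$585.72
After 9 (deposit($500)): balance=$2985.72 total_interest=$585.72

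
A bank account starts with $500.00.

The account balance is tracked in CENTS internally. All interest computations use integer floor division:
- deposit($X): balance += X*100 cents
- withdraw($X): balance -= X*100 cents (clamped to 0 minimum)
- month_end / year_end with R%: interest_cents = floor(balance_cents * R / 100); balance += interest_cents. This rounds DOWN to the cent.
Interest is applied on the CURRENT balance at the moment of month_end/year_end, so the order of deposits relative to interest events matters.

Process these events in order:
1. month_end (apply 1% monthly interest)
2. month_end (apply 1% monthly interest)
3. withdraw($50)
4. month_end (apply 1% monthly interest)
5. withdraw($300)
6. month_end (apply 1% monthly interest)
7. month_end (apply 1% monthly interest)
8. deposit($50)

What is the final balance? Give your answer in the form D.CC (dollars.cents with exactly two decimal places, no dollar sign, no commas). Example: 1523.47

Answer: 217.95

Derivation:
After 1 (month_end (apply 1% monthly interest)): balance=$505.00 total_interest=$5.00
After 2 (month_end (apply 1% monthly interest)): balance=$510.05 total_interest=$10.05
After 3 (withdraw($50)): balance=$460.05 total_interest=$10.05
After 4 (month_end (apply 1% monthly interest)): balance=$464.65 total_interest=$14.65
After 5 (withdraw($300)): balance=$164.65 total_interest=$14.65
After 6 (month_end (apply 1% monthly interest)): balance=$166.29 total_interest=$16.29
After 7 (month_end (apply 1% monthly interest)): balance=$167.95 total_interest=$17.95
After 8 (deposit($50)): balance=$217.95 total_interest=$17.95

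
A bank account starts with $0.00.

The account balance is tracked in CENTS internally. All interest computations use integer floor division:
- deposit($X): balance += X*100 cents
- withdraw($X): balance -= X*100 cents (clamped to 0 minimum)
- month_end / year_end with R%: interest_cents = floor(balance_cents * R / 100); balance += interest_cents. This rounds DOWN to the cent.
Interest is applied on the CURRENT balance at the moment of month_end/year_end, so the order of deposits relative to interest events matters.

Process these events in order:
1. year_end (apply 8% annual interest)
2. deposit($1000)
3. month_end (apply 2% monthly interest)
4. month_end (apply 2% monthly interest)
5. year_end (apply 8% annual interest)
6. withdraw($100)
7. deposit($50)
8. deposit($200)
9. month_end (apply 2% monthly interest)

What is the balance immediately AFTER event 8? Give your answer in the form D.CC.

After 1 (year_end (apply 8% annual interest)): balance=$0.00 total_interest=$0.00
After 2 (deposit($1000)): balance=$1000.00 total_interest=$0.00
After 3 (month_end (apply 2% monthly interest)): balance=$1020.00 total_interest=$20.00
After 4 (month_end (apply 2% monthly interest)): balance=$1040.40 total_interest=$40.40
After 5 (year_end (apply 8% annual interest)): balance=$1123.63 total_interest=$123.63
After 6 (withdraw($100)): balance=$1023.63 total_interest=$123.63
After 7 (deposit($50)): balance=$1073.63 total_interest=$123.63
After 8 (deposit($200)): balance=$1273.63 total_interest=$123.63

Answer: 1273.63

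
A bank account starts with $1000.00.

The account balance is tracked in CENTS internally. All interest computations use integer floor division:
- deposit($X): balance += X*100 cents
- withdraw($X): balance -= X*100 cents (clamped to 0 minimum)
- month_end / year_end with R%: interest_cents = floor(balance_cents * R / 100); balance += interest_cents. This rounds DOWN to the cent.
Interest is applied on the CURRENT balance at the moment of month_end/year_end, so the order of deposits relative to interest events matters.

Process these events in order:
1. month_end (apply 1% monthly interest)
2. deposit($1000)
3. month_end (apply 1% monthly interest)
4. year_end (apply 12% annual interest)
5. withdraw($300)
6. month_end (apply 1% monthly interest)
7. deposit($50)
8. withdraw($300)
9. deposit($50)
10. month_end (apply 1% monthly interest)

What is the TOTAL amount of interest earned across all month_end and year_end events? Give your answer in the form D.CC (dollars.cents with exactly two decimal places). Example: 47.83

Answer: 311.37

Derivation:
After 1 (month_end (apply 1% monthly interest)): balance=$1010.00 total_interest=$10.00
After 2 (deposit($1000)): balance=$2010.00 total_interest=$10.00
After 3 (month_end (apply 1% monthly interest)): balance=$2030.10 total_interest=$30.10
After 4 (year_end (apply 12% annual interest)): balance=$2273.71 total_interest=$273.71
After 5 (withdraw($300)): balance=$1973.71 total_interest=$273.71
After 6 (month_end (apply 1% monthly interest)): balance=$1993.44 total_interest=$293.44
After 7 (deposit($50)): balance=$2043.44 total_interest=$293.44
After 8 (withdraw($300)): balance=$1743.44 total_interest=$293.44
After 9 (deposit($50)): balance=$1793.44 total_interest=$293.44
After 10 (month_end (apply 1% monthly interest)): balance=$1811.37 total_interest=$311.37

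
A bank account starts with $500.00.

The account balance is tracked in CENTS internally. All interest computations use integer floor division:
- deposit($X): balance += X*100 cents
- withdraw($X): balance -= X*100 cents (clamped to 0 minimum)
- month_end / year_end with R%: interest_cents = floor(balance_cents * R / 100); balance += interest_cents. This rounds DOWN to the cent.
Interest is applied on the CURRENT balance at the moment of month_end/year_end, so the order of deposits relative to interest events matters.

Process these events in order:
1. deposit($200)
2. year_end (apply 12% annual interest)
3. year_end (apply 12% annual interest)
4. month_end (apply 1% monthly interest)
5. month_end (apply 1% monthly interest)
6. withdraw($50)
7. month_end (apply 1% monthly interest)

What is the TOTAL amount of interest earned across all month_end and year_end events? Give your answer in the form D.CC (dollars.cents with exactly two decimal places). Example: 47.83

Answer: 204.17

Derivation:
After 1 (deposit($200)): balance=$700.00 total_interest=$0.00
After 2 (year_end (apply 12% annual interest)): balance=$784.00 total_interest=$84.00
After 3 (year_end (apply 12% annual interest)): balance=$878.08 total_interest=$178.08
After 4 (month_end (apply 1% monthly interest)): balance=$886.86 total_interest=$186.86
After 5 (month_end (apply 1% monthly interest)): balance=$895.72 total_interest=$195.72
After 6 (withdraw($50)): balance=$845.72 total_interest=$195.72
After 7 (month_end (apply 1% monthly interest)): balance=$854.17 total_interest=$204.17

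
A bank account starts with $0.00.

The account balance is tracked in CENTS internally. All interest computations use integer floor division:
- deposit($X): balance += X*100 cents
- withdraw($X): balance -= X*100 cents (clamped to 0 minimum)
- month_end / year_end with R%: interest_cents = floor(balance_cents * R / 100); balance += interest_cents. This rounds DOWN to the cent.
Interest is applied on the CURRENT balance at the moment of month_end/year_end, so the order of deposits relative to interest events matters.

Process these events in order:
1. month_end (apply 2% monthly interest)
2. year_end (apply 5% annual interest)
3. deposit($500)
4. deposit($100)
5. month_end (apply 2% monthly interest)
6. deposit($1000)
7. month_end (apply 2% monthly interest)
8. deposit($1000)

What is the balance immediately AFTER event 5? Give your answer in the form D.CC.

After 1 (month_end (apply 2% monthly interest)): balance=$0.00 total_interest=$0.00
After 2 (year_end (apply 5% annual interest)): balance=$0.00 total_interest=$0.00
After 3 (deposit($500)): balance=$500.00 total_interest=$0.00
After 4 (deposit($100)): balance=$600.00 total_interest=$0.00
After 5 (month_end (apply 2% monthly interest)): balance=$612.00 total_interest=$12.00

Answer: 612.00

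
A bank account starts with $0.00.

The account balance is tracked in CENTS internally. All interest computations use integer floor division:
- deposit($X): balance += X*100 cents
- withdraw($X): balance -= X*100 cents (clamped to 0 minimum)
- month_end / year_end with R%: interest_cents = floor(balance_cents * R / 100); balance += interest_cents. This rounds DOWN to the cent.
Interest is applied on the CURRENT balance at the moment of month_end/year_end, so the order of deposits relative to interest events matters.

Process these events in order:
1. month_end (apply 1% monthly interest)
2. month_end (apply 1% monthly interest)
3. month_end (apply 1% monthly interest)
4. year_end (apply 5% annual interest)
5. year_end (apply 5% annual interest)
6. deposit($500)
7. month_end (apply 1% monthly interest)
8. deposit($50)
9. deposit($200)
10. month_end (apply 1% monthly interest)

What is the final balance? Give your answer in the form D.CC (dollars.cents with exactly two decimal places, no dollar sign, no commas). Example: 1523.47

After 1 (month_end (apply 1% monthly interest)): balance=$0.00 total_interest=$0.00
After 2 (month_end (apply 1% monthly interest)): balance=$0.00 total_interest=$0.00
After 3 (month_end (apply 1% monthly interest)): balance=$0.00 total_interest=$0.00
After 4 (year_end (apply 5% annual interest)): balance=$0.00 total_interest=$0.00
After 5 (year_end (apply 5% annual interest)): balance=$0.00 total_interest=$0.00
After 6 (deposit($500)): balance=$500.00 total_interest=$0.00
After 7 (month_end (apply 1% monthly interest)): balance=$505.00 total_interest=$5.00
After 8 (deposit($50)): balance=$555.00 total_interest=$5.00
After 9 (deposit($200)): balance=$755.00 total_interest=$5.00
After 10 (month_end (apply 1% monthly interest)): balance=$762.55 total_interest=$12.55

Answer: 762.55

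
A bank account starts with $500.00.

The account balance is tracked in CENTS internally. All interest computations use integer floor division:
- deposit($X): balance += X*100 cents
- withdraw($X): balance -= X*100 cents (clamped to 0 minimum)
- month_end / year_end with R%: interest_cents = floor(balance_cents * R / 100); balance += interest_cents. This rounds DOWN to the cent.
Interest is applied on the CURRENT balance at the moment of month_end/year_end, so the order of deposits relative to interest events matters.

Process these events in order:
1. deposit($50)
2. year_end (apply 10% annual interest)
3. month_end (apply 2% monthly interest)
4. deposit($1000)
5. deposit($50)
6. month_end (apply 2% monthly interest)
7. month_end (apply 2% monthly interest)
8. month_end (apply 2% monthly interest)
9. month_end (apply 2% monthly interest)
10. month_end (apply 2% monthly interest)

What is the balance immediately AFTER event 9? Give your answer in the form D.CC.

Answer: 1804.50

Derivation:
After 1 (deposit($50)): balance=$550.00 total_interest=$0.00
After 2 (year_end (apply 10% annual interest)): balance=$605.00 total_interest=$55.00
After 3 (month_end (apply 2% monthly interest)): balance=$617.10 total_interest=$67.10
After 4 (deposit($1000)): balance=$1617.10 total_interest=$67.10
After 5 (deposit($50)): balance=$1667.10 total_interest=$67.10
After 6 (month_end (apply 2% monthly interest)): balance=$1700.44 total_interest=$100.44
After 7 (month_end (apply 2% monthly interest)): balance=$1734.44 total_interest=$134.44
After 8 (month_end (apply 2% monthly interest)): balance=$1769.12 total_interest=$169.12
After 9 (month_end (apply 2% monthly interest)): balance=$1804.50 total_interest=$204.50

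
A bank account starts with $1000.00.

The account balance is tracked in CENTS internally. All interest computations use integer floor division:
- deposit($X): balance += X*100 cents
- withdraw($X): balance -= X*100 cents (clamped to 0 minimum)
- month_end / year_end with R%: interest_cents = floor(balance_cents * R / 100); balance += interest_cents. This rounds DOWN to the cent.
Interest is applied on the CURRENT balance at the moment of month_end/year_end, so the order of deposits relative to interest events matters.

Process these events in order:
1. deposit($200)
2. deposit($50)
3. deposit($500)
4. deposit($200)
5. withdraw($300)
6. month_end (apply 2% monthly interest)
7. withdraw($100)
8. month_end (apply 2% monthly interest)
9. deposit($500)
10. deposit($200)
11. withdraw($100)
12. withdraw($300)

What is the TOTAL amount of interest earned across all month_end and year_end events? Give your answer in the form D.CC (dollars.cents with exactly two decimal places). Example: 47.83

After 1 (deposit($200)): balance=$1200.00 total_interest=$0.00
After 2 (deposit($50)): balance=$1250.00 total_interest=$0.00
After 3 (deposit($500)): balance=$1750.00 total_interest=$0.00
After 4 (deposit($200)): balance=$1950.00 total_interest=$0.00
After 5 (withdraw($300)): balance=$1650.00 total_interest=$0.00
After 6 (month_end (apply 2% monthly interest)): balance=$1683.00 total_interest=$33.00
After 7 (withdraw($100)): balance=$1583.00 total_interest=$33.00
After 8 (month_end (apply 2% monthly interest)): balance=$1614.66 total_interest=$64.66
After 9 (deposit($500)): balance=$2114.66 total_interest=$64.66
After 10 (deposit($200)): balance=$2314.66 total_interest=$64.66
After 11 (withdraw($100)): balance=$2214.66 total_interest=$64.66
After 12 (withdraw($300)): balance=$1914.66 total_interest=$64.66

Answer: 64.66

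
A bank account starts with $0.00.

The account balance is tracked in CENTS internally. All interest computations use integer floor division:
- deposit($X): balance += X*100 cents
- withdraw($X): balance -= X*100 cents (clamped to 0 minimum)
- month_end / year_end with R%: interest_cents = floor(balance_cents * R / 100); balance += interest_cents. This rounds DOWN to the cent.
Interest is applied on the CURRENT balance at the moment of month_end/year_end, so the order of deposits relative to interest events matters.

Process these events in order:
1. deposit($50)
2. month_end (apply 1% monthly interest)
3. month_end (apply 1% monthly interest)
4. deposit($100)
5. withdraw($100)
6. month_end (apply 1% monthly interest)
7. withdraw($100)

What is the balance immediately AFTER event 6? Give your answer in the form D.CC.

After 1 (deposit($50)): balance=$50.00 total_interest=$0.00
After 2 (month_end (apply 1% monthly interest)): balance=$50.50 total_interest=$0.50
After 3 (month_end (apply 1% monthly interest)): balance=$51.00 total_interest=$1.00
After 4 (deposit($100)): balance=$151.00 total_interest=$1.00
After 5 (withdraw($100)): balance=$51.00 total_interest=$1.00
After 6 (month_end (apply 1% monthly interest)): balance=$51.51 total_interest=$1.51

Answer: 51.51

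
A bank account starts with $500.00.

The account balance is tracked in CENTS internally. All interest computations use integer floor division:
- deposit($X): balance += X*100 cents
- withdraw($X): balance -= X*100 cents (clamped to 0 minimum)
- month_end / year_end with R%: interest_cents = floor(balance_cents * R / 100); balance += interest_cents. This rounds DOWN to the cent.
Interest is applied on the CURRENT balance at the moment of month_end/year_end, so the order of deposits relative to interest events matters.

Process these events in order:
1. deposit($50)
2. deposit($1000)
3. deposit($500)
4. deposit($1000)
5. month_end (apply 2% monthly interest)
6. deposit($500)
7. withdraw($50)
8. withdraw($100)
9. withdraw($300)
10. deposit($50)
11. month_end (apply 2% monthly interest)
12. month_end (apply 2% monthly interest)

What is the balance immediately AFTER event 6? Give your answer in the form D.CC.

After 1 (deposit($50)): balance=$550.00 total_interest=$0.00
After 2 (deposit($1000)): balance=$1550.00 total_interest=$0.00
After 3 (deposit($500)): balance=$2050.00 total_interest=$0.00
After 4 (deposit($1000)): balance=$3050.00 total_interest=$0.00
After 5 (month_end (apply 2% monthly interest)): balance=$3111.00 total_interest=$61.00
After 6 (deposit($500)): balance=$3611.00 total_interest=$61.00

Answer: 3611.00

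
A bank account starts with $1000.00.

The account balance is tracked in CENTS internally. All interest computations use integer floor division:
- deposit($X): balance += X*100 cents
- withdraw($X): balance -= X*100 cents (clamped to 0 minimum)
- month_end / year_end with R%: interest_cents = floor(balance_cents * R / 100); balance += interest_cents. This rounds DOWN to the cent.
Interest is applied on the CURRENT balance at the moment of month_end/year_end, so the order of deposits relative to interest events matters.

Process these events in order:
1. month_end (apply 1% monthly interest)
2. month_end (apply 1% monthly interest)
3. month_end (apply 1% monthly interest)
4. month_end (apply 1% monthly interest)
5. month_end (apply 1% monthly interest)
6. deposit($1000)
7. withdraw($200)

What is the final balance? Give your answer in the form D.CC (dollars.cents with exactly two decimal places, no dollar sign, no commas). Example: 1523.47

Answer: 1851.00

Derivation:
After 1 (month_end (apply 1% monthly interest)): balance=$1010.00 total_interest=$10.00
After 2 (month_end (apply 1% monthly interest)): balance=$1020.10 total_interest=$20.10
After 3 (month_end (apply 1% monthly interest)): balance=$1030.30 total_interest=$30.30
After 4 (month_end (apply 1% monthly interest)): balance=$1040.60 total_interest=$40.60
After 5 (month_end (apply 1% monthly interest)): balance=$1051.00 total_interest=$51.00
After 6 (deposit($1000)): balance=$2051.00 total_interest=$51.00
After 7 (withdraw($200)): balance=$1851.00 total_interest=$51.00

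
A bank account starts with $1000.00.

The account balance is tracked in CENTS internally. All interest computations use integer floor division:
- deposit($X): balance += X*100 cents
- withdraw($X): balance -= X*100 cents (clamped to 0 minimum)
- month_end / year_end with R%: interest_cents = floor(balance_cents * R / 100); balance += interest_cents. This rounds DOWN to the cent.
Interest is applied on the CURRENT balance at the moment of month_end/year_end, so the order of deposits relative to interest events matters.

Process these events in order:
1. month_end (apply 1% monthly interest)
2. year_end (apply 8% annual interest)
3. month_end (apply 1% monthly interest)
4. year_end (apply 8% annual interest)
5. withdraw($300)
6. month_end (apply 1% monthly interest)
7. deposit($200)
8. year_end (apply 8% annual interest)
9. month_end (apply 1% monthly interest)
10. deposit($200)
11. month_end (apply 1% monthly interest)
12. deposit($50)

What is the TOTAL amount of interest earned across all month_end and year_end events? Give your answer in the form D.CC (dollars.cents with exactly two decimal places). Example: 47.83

Answer: 312.45

Derivation:
After 1 (month_end (apply 1% monthly interest)): balance=$1010.00 total_interest=$10.00
After 2 (year_end (apply 8% annual interest)): balance=$1090.80 total_interest=$90.80
After 3 (month_end (apply 1% monthly interest)): balance=$1101.70 total_interest=$101.70
After 4 (year_end (apply 8% annual interest)): balance=$1189.83 total_interest=$189.83
After 5 (withdraw($300)): balance=$889.83 total_interest=$189.83
After 6 (month_end (apply 1% monthly interest)): balance=$898.72 total_interest=$198.72
After 7 (deposit($200)): balance=$1098.72 total_interest=$198.72
After 8 (year_end (apply 8% annual interest)): balance=$1186.61 total_interest=$286.61
After 9 (month_end (apply 1% monthly interest)): balance=$1198.47 total_interest=$298.47
After 10 (deposit($200)): balance=$1398.47 total_interest=$298.47
After 11 (month_end (apply 1% monthly interest)): balance=$1412.45 total_interest=$312.45
After 12 (deposit($50)): balance=$1462.45 total_interest=$312.45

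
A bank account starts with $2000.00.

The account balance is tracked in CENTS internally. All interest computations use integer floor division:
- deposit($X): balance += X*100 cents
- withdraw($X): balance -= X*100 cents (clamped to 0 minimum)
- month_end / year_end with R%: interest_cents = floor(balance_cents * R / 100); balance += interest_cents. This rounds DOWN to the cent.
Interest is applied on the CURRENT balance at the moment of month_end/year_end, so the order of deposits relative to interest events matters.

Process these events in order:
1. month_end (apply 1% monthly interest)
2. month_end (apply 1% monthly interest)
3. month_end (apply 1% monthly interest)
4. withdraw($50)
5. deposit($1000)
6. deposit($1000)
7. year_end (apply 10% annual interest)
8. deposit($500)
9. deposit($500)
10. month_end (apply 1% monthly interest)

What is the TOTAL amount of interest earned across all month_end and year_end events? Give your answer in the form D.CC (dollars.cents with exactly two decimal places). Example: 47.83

Answer: 515.77

Derivation:
After 1 (month_end (apply 1% monthly interest)): balance=$2020.00 total_interest=$20.00
After 2 (month_end (apply 1% monthly interest)): balance=$2040.20 total_interest=$40.20
After 3 (month_end (apply 1% monthly interest)): balance=$2060.60 total_interest=$60.60
After 4 (withdraw($50)): balance=$2010.60 total_interest=$60.60
After 5 (deposit($1000)): balance=$3010.60 total_interest=$60.60
After 6 (deposit($1000)): balance=$4010.60 total_interest=$60.60
After 7 (year_end (apply 10% annual interest)): balance=$4411.66 total_interest=$461.66
After 8 (deposit($500)): balance=$4911.66 total_interest=$461.66
After 9 (deposit($500)): balance=$5411.66 total_interest=$461.66
After 10 (month_end (apply 1% monthly interest)): balance=$5465.77 total_interest=$515.77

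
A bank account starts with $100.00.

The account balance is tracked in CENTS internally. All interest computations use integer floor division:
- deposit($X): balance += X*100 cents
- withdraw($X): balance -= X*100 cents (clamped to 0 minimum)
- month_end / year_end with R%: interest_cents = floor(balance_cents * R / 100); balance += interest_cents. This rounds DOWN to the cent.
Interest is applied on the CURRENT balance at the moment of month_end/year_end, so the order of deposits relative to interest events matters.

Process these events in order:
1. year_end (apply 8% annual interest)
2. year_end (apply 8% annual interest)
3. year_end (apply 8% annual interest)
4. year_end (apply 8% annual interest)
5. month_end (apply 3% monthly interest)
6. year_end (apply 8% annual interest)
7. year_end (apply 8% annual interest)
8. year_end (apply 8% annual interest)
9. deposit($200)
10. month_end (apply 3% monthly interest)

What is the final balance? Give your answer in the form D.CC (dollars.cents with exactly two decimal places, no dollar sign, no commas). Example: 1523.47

Answer: 387.78

Derivation:
After 1 (year_end (apply 8% annual interest)): balance=$108.00 total_interest=$8.00
After 2 (year_end (apply 8% annual interest)): balance=$116.64 total_interest=$16.64
After 3 (year_end (apply 8% annual interest)): balance=$125.97 total_interest=$25.97
After 4 (year_end (apply 8% annual interest)): balance=$136.04 total_interest=$36.04
After 5 (month_end (apply 3% monthly interest)): balance=$140.12 total_interest=$40.12
After 6 (year_end (apply 8% annual interest)): balance=$151.32 total_interest=$51.32
After 7 (year_end (apply 8% annual interest)): balance=$163.42 total_interest=$63.42
After 8 (year_end (apply 8% annual interest)): balance=$176.49 total_interest=$76.49
After 9 (deposit($200)): balance=$376.49 total_interest=$76.49
After 10 (month_end (apply 3% monthly interest)): balance=$387.78 total_interest=$87.78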